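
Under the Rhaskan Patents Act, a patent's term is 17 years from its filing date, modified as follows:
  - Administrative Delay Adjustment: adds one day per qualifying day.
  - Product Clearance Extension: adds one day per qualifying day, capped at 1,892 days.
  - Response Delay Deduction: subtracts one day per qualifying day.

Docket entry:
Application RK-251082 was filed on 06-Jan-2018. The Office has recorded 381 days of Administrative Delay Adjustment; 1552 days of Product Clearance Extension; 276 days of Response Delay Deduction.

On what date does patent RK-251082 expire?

2039-07-21

Base term: filing date + 17 years → 6 January 2035.
Administrative Delay Adjustment: +381 days → 22 January 2036.
Product Clearance Extension: 1552 days (within the 1892-day cap) → +1552 days → 22 April 2040.
Response Delay Deduction: −276 days → 21 July 2039.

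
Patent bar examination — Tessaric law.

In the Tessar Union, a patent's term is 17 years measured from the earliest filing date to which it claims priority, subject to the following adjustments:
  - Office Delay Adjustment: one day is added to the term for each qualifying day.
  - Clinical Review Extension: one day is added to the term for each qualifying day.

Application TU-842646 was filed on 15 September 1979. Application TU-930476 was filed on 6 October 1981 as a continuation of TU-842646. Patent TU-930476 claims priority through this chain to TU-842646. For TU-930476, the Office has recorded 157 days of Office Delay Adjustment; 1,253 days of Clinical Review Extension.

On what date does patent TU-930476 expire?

July 26, 2000

Earliest priority filing: 15 September 1979.
Base term: 15 September 1979 + 17 years → 15 September 1996.
Office Delay Adjustment: +157 days → 19 February 1997.
Clinical Review Extension: +1253 days → 26 July 2000.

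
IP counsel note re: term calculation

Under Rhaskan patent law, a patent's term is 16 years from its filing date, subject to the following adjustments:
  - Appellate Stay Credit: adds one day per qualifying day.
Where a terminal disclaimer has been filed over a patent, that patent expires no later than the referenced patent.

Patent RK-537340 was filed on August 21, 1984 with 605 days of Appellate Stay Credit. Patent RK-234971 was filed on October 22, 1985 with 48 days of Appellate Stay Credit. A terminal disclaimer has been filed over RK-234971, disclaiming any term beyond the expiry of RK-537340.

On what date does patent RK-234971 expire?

Natural term of RK-234971:
  Base: filing + 16 years → 22 October 2001.
  Appellate Stay Credit: +48 days → 9 December 2001.
Expiry of referenced patent RK-537340:
  Base: filing + 16 years → 21 August 2000.
  Appellate Stay Credit: +605 days → 18 April 2002.
Terminal disclaimer: RK-234971 expires on the earlier of 9 December 2001 and 18 April 2002.

December 9, 2001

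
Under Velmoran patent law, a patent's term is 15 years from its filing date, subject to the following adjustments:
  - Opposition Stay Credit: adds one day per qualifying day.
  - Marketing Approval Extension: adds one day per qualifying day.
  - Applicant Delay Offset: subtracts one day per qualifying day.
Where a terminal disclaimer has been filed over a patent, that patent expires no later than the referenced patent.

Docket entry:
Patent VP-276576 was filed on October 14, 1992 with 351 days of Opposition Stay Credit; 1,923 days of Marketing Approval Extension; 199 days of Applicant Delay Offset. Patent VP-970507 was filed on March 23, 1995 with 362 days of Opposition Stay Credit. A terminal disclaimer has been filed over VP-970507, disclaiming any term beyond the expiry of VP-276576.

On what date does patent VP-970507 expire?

Natural term of VP-970507:
  Base: filing + 15 years → 23 March 2010.
  Opposition Stay Credit: +362 days → 20 March 2011.
Expiry of referenced patent VP-276576:
  Base: filing + 15 years → 14 October 2007.
  Opposition Stay Credit: +351 days → 29 September 2008.
  Marketing Approval Extension: +1923 days → 4 January 2014.
  Applicant Delay Offset: −199 days → 19 June 2013.
Terminal disclaimer: VP-970507 expires on the earlier of 20 March 2011 and 19 June 2013.

2011-03-20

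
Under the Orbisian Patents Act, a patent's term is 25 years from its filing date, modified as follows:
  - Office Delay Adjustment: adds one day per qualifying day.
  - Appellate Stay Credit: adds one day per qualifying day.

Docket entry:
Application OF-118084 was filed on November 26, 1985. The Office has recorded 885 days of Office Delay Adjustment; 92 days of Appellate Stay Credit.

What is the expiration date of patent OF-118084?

Base term: filing date + 25 years → 26 November 2010.
Office Delay Adjustment: +885 days → 29 April 2013.
Appellate Stay Credit: +92 days → 30 July 2013.

July 30, 2013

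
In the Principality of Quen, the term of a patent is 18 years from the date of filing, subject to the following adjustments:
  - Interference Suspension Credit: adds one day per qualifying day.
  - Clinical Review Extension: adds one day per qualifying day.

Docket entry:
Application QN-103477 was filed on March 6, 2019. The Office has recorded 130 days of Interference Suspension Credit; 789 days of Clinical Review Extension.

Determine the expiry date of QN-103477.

September 11, 2039

Base term: filing date + 18 years → 6 March 2037.
Interference Suspension Credit: +130 days → 14 July 2037.
Clinical Review Extension: +789 days → 11 September 2039.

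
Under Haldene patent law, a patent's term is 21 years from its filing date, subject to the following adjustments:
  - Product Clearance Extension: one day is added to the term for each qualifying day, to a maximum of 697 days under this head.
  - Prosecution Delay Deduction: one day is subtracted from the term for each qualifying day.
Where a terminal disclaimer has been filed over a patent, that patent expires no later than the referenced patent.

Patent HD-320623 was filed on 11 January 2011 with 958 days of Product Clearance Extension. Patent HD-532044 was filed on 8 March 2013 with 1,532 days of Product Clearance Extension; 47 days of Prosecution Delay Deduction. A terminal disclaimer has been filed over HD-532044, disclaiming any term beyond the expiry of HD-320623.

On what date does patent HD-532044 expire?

Natural term of HD-532044:
  Base: filing + 21 years → 8 March 2034.
  Product Clearance Extension: 1532 days claimed exceeds the 697-day cap, so +697 days → 3 February 2036.
  Prosecution Delay Deduction: −47 days → 18 December 2035.
Expiry of referenced patent HD-320623:
  Base: filing + 21 years → 11 January 2032.
  Product Clearance Extension: 958 days claimed exceeds the 697-day cap, so +697 days → 8 December 2033.
Terminal disclaimer: HD-532044 expires on the earlier of 18 December 2035 and 8 December 2033.

December 8, 2033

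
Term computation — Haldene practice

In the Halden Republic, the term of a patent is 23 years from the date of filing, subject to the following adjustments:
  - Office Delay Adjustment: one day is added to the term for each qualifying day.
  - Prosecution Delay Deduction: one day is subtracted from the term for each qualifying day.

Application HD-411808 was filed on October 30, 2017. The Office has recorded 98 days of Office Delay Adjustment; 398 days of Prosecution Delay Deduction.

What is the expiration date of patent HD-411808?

Base term: filing date + 23 years → 30 October 2040.
Office Delay Adjustment: +98 days → 5 February 2041.
Prosecution Delay Deduction: −398 days → 4 January 2040.

2040-01-04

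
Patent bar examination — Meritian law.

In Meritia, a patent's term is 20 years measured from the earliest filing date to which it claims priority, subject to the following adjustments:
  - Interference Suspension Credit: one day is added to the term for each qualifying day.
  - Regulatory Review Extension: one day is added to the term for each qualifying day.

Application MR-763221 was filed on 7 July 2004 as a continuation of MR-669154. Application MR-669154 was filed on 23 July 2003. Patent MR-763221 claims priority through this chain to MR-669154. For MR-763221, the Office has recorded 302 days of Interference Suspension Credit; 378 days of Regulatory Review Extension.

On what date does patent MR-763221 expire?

June 2, 2025

Earliest priority filing: 23 July 2003.
Base term: 23 July 2003 + 20 years → 23 July 2023.
Interference Suspension Credit: +302 days → 20 May 2024.
Regulatory Review Extension: +378 days → 2 June 2025.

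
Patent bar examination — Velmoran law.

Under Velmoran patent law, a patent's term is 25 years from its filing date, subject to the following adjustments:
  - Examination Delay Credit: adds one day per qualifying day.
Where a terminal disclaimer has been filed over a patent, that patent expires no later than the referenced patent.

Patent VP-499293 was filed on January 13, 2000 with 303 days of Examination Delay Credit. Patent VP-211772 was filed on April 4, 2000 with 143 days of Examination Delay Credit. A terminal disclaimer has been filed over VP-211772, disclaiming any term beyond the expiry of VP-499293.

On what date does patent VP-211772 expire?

2025-08-25

Natural term of VP-211772:
  Base: filing + 25 years → 4 April 2025.
  Examination Delay Credit: +143 days → 25 August 2025.
Expiry of referenced patent VP-499293:
  Base: filing + 25 years → 13 January 2025.
  Examination Delay Credit: +303 days → 12 November 2025.
Terminal disclaimer: VP-211772 expires on the earlier of 25 August 2025 and 12 November 2025.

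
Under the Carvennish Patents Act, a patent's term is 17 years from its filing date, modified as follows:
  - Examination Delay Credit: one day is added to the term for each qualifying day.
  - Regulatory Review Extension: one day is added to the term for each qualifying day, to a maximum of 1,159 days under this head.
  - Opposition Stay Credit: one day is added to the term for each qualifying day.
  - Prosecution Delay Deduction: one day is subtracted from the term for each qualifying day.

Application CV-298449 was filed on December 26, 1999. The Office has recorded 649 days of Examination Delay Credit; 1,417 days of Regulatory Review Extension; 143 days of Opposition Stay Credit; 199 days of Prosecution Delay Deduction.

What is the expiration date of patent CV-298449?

October 13, 2021

Base term: filing date + 17 years → 26 December 2016.
Examination Delay Credit: +649 days → 6 October 2018.
Regulatory Review Extension: 1417 days claimed exceeds the 1159-day cap, so +1159 days → 8 December 2021.
Opposition Stay Credit: +143 days → 30 April 2022.
Prosecution Delay Deduction: −199 days → 13 October 2021.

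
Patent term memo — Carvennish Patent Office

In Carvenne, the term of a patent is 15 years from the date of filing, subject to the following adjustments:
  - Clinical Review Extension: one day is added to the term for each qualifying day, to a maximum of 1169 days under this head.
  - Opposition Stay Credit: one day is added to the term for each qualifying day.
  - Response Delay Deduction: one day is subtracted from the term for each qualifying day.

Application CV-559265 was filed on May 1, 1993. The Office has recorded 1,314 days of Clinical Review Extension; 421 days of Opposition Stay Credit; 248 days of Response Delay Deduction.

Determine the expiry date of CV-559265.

Base term: filing date + 15 years → 1 May 2008.
Clinical Review Extension: 1314 days claimed exceeds the 1169-day cap, so +1169 days → 14 July 2011.
Opposition Stay Credit: +421 days → 7 September 2012.
Response Delay Deduction: −248 days → 3 January 2012.

January 3, 2012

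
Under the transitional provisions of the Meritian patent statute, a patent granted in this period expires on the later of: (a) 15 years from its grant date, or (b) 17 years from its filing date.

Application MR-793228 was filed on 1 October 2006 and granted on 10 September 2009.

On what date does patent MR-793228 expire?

(a) grant + 15 years → 10 September 2024.
(b) filing + 17 years → 1 October 2023.
Later of the two: 10 September 2024.

September 10, 2024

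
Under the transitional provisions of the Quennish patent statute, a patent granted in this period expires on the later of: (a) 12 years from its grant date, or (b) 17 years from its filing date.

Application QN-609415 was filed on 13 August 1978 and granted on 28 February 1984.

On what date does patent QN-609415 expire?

1996-02-28

(a) grant + 12 years → 28 February 1996.
(b) filing + 17 years → 13 August 1995.
Later of the two: 28 February 1996.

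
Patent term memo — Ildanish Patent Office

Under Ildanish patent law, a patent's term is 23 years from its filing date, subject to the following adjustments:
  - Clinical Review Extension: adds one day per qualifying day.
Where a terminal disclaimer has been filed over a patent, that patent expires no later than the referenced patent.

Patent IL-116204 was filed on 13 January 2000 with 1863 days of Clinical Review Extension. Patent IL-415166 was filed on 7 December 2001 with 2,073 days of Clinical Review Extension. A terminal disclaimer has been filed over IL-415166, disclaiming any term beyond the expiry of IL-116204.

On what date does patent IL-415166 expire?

Natural term of IL-415166:
  Base: filing + 23 years → 7 December 2024.
  Clinical Review Extension: +2073 days → 11 August 2030.
Expiry of referenced patent IL-116204:
  Base: filing + 23 years → 13 January 2023.
  Clinical Review Extension: +1863 days → 19 February 2028.
Terminal disclaimer: IL-415166 expires on the earlier of 11 August 2030 and 19 February 2028.

February 19, 2028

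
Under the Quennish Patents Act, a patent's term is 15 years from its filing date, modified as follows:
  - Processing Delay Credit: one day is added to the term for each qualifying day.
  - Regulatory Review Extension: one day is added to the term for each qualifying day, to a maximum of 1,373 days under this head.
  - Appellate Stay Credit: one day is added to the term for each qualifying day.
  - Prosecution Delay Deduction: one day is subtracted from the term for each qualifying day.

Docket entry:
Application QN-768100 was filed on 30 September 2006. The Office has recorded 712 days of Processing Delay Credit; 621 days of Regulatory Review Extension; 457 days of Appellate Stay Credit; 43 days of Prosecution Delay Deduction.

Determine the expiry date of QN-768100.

2026-07-13

Base term: filing date + 15 years → 30 September 2021.
Processing Delay Credit: +712 days → 12 September 2023.
Regulatory Review Extension: 621 days (within the 1373-day cap) → +621 days → 25 May 2025.
Appellate Stay Credit: +457 days → 25 August 2026.
Prosecution Delay Deduction: −43 days → 13 July 2026.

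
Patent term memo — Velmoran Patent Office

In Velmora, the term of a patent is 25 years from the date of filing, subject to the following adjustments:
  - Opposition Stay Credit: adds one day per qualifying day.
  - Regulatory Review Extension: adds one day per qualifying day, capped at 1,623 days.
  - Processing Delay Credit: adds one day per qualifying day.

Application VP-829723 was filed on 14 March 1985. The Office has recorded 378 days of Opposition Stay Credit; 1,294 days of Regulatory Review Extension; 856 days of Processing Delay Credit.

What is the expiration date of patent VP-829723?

February 13, 2017

Base term: filing date + 25 years → 14 March 2010.
Opposition Stay Credit: +378 days → 27 March 2011.
Regulatory Review Extension: 1294 days (within the 1623-day cap) → +1294 days → 11 October 2014.
Processing Delay Credit: +856 days → 13 February 2017.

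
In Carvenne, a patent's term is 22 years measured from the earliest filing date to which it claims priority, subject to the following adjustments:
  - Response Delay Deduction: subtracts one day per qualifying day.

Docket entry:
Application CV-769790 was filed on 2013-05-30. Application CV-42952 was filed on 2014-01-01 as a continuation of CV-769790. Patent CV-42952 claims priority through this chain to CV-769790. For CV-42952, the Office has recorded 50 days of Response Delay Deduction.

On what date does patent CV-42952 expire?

April 10, 2035

Earliest priority filing: 30 May 2013.
Base term: 30 May 2013 + 22 years → 30 May 2035.
Response Delay Deduction: −50 days → 10 April 2035.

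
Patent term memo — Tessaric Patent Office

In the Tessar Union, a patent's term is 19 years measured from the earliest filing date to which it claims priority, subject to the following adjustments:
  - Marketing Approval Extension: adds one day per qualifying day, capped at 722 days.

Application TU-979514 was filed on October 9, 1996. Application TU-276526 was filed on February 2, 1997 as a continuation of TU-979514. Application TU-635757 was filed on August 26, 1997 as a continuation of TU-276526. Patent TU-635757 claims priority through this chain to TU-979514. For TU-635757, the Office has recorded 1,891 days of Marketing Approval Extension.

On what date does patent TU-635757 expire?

Earliest priority filing: 9 October 1996.
Base term: 9 October 1996 + 19 years → 9 October 2015.
Marketing Approval Extension: 1891 days claimed exceeds the 722-day cap, so +722 days → 30 September 2017.

September 30, 2017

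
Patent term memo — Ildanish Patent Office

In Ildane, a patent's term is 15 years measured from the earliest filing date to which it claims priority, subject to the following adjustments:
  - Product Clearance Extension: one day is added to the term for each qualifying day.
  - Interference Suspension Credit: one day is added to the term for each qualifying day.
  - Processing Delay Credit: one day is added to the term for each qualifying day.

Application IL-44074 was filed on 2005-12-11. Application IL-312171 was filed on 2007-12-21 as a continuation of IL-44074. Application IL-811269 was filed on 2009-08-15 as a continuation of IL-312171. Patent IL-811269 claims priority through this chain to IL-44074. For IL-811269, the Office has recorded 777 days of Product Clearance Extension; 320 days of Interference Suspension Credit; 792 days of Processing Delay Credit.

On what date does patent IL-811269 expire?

February 12, 2026

Earliest priority filing: 11 December 2005.
Base term: 11 December 2005 + 15 years → 11 December 2020.
Product Clearance Extension: +777 days → 27 January 2023.
Interference Suspension Credit: +320 days → 13 December 2023.
Processing Delay Credit: +792 days → 12 February 2026.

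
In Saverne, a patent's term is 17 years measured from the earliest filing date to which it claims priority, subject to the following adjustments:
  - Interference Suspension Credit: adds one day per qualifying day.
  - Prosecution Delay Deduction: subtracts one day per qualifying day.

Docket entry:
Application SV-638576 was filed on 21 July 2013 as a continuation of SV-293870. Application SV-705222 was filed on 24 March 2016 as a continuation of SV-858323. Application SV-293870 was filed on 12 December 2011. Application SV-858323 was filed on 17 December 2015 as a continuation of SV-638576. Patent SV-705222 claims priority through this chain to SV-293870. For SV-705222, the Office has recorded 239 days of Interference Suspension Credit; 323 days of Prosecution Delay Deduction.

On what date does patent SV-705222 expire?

2028-09-19

Earliest priority filing: 12 December 2011.
Base term: 12 December 2011 + 17 years → 12 December 2028.
Interference Suspension Credit: +239 days → 8 August 2029.
Prosecution Delay Deduction: −323 days → 19 September 2028.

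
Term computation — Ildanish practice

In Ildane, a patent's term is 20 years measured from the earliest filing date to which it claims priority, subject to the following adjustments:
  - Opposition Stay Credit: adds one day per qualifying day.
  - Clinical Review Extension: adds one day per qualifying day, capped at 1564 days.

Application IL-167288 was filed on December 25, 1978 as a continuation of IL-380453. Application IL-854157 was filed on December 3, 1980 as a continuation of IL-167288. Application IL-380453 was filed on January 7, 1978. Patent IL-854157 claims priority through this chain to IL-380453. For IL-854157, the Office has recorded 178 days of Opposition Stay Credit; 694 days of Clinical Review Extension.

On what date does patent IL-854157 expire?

2000-05-28

Earliest priority filing: 7 January 1978.
Base term: 7 January 1978 + 20 years → 7 January 1998.
Opposition Stay Credit: +178 days → 4 July 1998.
Clinical Review Extension: 694 days (within the 1564-day cap) → +694 days → 28 May 2000.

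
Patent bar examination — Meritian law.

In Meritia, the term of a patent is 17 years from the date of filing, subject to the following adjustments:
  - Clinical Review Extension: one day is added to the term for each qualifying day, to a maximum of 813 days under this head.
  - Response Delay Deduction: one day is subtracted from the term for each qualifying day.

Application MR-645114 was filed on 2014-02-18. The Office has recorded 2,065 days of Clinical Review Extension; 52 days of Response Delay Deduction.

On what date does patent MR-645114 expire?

2033-03-20

Base term: filing date + 17 years → 18 February 2031.
Clinical Review Extension: 2065 days claimed exceeds the 813-day cap, so +813 days → 11 May 2033.
Response Delay Deduction: −52 days → 20 March 2033.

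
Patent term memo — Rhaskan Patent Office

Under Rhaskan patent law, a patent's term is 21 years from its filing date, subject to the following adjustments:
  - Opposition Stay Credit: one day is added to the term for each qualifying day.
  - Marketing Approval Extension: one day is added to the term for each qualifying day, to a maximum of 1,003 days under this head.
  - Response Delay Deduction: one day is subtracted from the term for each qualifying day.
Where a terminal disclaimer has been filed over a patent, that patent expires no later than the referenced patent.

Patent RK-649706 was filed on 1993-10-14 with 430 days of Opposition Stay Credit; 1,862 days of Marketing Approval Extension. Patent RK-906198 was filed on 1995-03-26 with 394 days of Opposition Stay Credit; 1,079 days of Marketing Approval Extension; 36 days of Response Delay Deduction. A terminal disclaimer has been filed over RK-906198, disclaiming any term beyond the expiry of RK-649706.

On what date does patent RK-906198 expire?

Natural term of RK-906198:
  Base: filing + 21 years → 26 March 2016.
  Opposition Stay Credit: +394 days → 24 April 2017.
  Marketing Approval Extension: 1079 days claimed exceeds the 1003-day cap, so +1003 days → 22 January 2020.
  Response Delay Deduction: −36 days → 17 December 2019.
Expiry of referenced patent RK-649706:
  Base: filing + 21 years → 14 October 2014.
  Opposition Stay Credit: +430 days → 18 December 2015.
  Marketing Approval Extension: 1862 days claimed exceeds the 1003-day cap, so +1003 days → 16 September 2018.
Terminal disclaimer: RK-906198 expires on the earlier of 17 December 2019 and 16 September 2018.

September 16, 2018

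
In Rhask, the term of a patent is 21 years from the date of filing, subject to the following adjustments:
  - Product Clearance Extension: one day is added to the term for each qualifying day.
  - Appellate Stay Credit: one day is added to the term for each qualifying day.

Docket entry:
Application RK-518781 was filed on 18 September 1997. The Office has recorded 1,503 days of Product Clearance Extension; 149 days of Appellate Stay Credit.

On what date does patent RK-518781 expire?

March 28, 2023

Base term: filing date + 21 years → 18 September 2018.
Product Clearance Extension: +1503 days → 30 October 2022.
Appellate Stay Credit: +149 days → 28 March 2023.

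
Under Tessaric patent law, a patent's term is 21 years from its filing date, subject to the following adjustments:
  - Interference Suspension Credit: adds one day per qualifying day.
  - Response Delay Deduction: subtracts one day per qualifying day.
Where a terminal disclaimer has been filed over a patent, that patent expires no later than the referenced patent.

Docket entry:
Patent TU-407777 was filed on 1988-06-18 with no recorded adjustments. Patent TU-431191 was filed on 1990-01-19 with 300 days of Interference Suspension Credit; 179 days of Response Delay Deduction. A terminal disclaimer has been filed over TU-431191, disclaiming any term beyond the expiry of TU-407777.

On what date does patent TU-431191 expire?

Natural term of TU-431191:
  Base: filing + 21 years → 19 January 2011.
  Interference Suspension Credit: +300 days → 15 November 2011.
  Response Delay Deduction: −179 days → 20 May 2011.
Expiry of referenced patent TU-407777:
  Base: filing + 21 years → 18 June 2009.
Terminal disclaimer: TU-431191 expires on the earlier of 20 May 2011 and 18 June 2009.

2009-06-18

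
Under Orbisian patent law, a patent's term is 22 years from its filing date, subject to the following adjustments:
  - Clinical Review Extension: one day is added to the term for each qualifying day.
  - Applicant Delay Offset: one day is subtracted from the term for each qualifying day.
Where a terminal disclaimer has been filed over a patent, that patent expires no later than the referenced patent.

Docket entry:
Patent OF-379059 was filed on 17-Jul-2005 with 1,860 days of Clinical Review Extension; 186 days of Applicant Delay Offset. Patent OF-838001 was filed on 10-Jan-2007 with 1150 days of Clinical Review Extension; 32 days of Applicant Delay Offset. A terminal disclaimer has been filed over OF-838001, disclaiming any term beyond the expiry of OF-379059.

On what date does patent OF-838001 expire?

Natural term of OF-838001:
  Base: filing + 22 years → 10 January 2029.
  Clinical Review Extension: +1150 days → 5 March 2032.
  Applicant Delay Offset: −32 days → 2 February 2032.
Expiry of referenced patent OF-379059:
  Base: filing + 22 years → 17 July 2027.
  Clinical Review Extension: +1860 days → 19 August 2032.
  Applicant Delay Offset: −186 days → 15 February 2032.
Terminal disclaimer: OF-838001 expires on the earlier of 2 February 2032 and 15 February 2032.

February 2, 2032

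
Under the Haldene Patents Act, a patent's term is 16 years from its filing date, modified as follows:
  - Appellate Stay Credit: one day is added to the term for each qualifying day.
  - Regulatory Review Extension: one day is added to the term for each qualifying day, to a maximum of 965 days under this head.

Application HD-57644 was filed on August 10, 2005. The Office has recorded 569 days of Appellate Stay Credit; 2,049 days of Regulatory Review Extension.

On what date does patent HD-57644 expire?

Base term: filing date + 16 years → 10 August 2021.
Appellate Stay Credit: +569 days → 2 March 2023.
Regulatory Review Extension: 2049 days claimed exceeds the 965-day cap, so +965 days → 22 October 2025.

2025-10-22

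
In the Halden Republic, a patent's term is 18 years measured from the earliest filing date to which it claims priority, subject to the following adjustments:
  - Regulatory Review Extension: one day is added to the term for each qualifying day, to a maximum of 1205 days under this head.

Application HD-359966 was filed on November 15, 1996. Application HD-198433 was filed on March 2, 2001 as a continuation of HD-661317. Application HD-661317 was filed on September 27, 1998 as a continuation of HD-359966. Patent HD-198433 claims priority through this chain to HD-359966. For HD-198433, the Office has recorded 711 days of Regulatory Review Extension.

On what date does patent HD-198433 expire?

Earliest priority filing: 15 November 1996.
Base term: 15 November 1996 + 18 years → 15 November 2014.
Regulatory Review Extension: 711 days (within the 1205-day cap) → +711 days → 26 October 2016.

October 26, 2016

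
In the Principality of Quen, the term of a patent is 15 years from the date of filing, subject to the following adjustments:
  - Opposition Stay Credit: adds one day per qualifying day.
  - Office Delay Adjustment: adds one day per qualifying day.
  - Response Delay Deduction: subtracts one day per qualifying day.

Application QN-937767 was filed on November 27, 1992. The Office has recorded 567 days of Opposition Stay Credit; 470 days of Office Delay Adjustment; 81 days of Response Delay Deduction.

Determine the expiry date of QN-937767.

Base term: filing date + 15 years → 27 November 2007.
Opposition Stay Credit: +567 days → 16 June 2009.
Office Delay Adjustment: +470 days → 29 September 2010.
Response Delay Deduction: −81 days → 10 July 2010.

July 10, 2010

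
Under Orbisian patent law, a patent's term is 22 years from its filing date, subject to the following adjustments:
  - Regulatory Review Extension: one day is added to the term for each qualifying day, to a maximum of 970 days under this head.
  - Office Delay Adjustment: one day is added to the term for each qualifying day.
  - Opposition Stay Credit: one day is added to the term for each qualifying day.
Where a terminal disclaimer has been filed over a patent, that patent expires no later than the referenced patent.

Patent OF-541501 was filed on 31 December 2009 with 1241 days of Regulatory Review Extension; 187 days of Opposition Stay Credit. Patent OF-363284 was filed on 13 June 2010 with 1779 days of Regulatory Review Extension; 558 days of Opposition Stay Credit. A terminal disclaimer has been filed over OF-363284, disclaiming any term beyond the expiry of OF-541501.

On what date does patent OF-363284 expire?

Natural term of OF-363284:
  Base: filing + 22 years → 13 June 2032.
  Regulatory Review Extension: 1779 days claimed exceeds the 970-day cap, so +970 days → 8 February 2035.
  Opposition Stay Credit: +558 days → 19 August 2036.
Expiry of referenced patent OF-541501:
  Base: filing + 22 years → 31 December 2031.
  Regulatory Review Extension: 1241 days claimed exceeds the 970-day cap, so +970 days → 27 August 2034.
  Opposition Stay Credit: +187 days → 2 March 2035.
Terminal disclaimer: OF-363284 expires on the earlier of 19 August 2036 and 2 March 2035.

March 2, 2035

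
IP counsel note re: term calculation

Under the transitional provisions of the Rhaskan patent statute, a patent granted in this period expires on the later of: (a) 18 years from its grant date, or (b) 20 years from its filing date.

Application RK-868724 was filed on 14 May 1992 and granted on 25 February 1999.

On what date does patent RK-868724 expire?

2017-02-25

(a) grant + 18 years → 25 February 2017.
(b) filing + 20 years → 14 May 2012.
Later of the two: 25 February 2017.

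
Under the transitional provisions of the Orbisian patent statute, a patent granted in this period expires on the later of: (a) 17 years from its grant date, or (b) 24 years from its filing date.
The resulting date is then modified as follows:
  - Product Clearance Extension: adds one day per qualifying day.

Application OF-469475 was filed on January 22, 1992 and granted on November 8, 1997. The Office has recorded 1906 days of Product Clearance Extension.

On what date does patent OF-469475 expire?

2021-04-11

(a) grant + 17 years → 8 November 2014.
(b) filing + 24 years → 22 January 2016.
Later of the two: 22 January 2016.
Product Clearance Extension: +1906 days → 11 April 2021.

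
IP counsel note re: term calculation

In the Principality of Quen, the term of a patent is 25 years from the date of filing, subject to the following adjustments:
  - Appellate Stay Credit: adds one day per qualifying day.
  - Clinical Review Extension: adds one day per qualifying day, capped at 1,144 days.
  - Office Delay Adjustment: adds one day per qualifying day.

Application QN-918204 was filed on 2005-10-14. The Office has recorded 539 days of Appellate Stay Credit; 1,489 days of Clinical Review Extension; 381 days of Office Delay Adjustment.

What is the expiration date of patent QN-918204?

Base term: filing date + 25 years → 14 October 2030.
Appellate Stay Credit: +539 days → 5 April 2032.
Clinical Review Extension: 1489 days claimed exceeds the 1144-day cap, so +1144 days → 24 May 2035.
Office Delay Adjustment: +381 days → 8 June 2036.

June 8, 2036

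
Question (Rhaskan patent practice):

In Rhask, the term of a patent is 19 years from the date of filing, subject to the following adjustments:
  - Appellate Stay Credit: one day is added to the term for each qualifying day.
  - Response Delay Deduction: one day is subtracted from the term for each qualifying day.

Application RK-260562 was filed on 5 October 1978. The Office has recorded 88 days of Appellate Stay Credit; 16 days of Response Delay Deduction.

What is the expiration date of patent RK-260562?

Base term: filing date + 19 years → 5 October 1997.
Appellate Stay Credit: +88 days → 1 January 1998.
Response Delay Deduction: −16 days → 16 December 1997.

December 16, 1997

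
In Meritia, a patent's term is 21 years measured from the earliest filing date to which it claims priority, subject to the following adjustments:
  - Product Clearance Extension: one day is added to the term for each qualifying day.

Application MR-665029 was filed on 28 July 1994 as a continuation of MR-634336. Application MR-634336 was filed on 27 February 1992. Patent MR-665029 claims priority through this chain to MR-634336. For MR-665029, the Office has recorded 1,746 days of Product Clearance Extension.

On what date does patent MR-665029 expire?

Earliest priority filing: 27 February 1992.
Base term: 27 February 1992 + 21 years → 27 February 2013.
Product Clearance Extension: +1746 days → 9 December 2017.

2017-12-09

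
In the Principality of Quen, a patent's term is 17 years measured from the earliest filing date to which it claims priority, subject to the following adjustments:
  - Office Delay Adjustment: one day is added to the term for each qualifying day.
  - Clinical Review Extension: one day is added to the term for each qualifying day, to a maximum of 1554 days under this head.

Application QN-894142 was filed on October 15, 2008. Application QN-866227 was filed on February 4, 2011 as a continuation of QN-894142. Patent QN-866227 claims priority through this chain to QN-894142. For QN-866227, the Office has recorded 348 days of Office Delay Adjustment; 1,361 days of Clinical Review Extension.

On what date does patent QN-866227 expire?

Earliest priority filing: 15 October 2008.
Base term: 15 October 2008 + 17 years → 15 October 2025.
Office Delay Adjustment: +348 days → 28 September 2026.
Clinical Review Extension: 1361 days (within the 1554-day cap) → +1361 days → 20 June 2030.

2030-06-20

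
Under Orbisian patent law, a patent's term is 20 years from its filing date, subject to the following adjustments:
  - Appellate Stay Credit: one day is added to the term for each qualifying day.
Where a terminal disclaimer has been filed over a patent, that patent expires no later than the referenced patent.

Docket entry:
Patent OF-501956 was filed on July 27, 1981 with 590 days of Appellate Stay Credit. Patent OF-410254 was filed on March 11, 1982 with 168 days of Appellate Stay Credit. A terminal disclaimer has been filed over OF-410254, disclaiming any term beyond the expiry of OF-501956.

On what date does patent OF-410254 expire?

Natural term of OF-410254:
  Base: filing + 20 years → 11 March 2002.
  Appellate Stay Credit: +168 days → 26 August 2002.
Expiry of referenced patent OF-501956:
  Base: filing + 20 years → 27 July 2001.
  Appellate Stay Credit: +590 days → 9 March 2003.
Terminal disclaimer: OF-410254 expires on the earlier of 26 August 2002 and 9 March 2003.

2002-08-26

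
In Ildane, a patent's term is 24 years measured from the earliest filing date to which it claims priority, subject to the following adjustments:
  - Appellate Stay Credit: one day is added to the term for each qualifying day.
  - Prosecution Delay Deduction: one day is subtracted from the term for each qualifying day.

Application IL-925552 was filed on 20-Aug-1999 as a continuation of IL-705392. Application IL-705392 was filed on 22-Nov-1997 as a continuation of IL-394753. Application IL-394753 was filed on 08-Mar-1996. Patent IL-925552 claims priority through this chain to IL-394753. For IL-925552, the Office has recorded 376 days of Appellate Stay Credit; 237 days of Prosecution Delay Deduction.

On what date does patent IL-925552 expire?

Earliest priority filing: 8 March 1996.
Base term: 8 March 1996 + 24 years → 8 March 2020.
Appellate Stay Credit: +376 days → 19 March 2021.
Prosecution Delay Deduction: −237 days → 25 July 2020.

July 25, 2020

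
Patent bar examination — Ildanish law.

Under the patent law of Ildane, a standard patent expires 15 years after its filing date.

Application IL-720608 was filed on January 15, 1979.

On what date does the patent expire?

1994-01-15

Filing date + 15 years → 15 January 1994.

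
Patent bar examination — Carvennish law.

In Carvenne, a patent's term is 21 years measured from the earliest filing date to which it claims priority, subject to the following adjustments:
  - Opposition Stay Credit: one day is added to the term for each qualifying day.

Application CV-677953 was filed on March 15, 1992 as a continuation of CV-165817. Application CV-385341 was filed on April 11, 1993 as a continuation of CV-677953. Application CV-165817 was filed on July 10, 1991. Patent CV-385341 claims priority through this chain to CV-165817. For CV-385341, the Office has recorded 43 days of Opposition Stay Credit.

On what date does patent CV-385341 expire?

Earliest priority filing: 10 July 1991.
Base term: 10 July 1991 + 21 years → 10 July 2012.
Opposition Stay Credit: +43 days → 22 August 2012.

2012-08-22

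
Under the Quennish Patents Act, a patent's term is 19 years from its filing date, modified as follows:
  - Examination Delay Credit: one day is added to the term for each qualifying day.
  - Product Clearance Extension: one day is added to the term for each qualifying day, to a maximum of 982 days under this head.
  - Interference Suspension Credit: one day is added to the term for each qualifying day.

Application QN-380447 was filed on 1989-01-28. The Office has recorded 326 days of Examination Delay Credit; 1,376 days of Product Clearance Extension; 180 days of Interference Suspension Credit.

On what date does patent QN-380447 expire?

2012-02-24

Base term: filing date + 19 years → 28 January 2008.
Examination Delay Credit: +326 days → 19 December 2008.
Product Clearance Extension: 1376 days claimed exceeds the 982-day cap, so +982 days → 28 August 2011.
Interference Suspension Credit: +180 days → 24 February 2012.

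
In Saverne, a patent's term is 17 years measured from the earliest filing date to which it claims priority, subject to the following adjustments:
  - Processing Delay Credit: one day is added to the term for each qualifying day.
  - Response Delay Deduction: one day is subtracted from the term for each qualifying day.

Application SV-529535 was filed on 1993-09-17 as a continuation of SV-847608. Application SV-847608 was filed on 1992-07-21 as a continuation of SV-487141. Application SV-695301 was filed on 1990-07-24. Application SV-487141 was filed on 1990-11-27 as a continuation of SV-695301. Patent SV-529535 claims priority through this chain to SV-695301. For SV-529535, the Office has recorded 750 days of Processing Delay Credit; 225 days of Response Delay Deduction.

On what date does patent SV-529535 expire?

Earliest priority filing: 24 July 1990.
Base term: 24 July 1990 + 17 years → 24 July 2007.
Processing Delay Credit: +750 days → 12 August 2009.
Response Delay Deduction: −225 days → 30 December 2008.

December 30, 2008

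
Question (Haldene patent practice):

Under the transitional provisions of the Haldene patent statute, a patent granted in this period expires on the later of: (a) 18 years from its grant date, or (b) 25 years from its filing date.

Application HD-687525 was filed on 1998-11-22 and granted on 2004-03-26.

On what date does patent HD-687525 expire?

2023-11-22

(a) grant + 18 years → 26 March 2022.
(b) filing + 25 years → 22 November 2023.
Later of the two: 22 November 2023.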